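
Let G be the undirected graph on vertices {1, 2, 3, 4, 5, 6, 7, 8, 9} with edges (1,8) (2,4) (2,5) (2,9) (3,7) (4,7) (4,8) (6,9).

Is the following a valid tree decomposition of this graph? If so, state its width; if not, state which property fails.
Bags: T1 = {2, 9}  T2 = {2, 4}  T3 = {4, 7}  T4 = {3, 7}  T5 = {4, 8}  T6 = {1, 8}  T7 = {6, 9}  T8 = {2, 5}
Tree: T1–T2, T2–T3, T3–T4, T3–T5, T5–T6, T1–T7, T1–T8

Yes; width 1.

Vertex coverage: the bags together contain {1, 2, 3, 4, 5, 6, 7, 8, 9}, the full vertex set. Edge coverage: each edge of G has both endpoints in at least one bag. Running intersection: for every vertex, the bags containing it form a connected subtree. All three properties hold, so this is a valid tree decomposition of width max|bag| − 1 = 1, and hence tw(G) ≤ 1.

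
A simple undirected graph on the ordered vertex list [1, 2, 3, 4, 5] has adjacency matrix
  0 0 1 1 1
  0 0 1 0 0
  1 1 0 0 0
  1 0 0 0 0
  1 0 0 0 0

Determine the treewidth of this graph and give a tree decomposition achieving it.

Treewidth 1.
One optimal decomposition is:
Bags: B1 = {1, 3}  B2 = {1, 4}  B3 = {1, 5}  B4 = {2, 3}
Tree: B1–B2, B1–B3, B1–B4

Every bag has size at most 2, so the width is 2 − 1 = 1 and tw(G) ≤ 1. Since G has at least one edge (e.g. 3–1), it is not an edgeless graph, so tw(G) ≥ 1. Hence tw(G) = 1 exactly.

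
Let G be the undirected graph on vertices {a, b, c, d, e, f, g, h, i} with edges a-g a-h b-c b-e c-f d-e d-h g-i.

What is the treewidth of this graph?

A width-1 tree decomposition is:
Bags: B1 = {g, i}  B2 = {a, g}  B3 = {a, h}  B4 = {d, h}  B5 = {d, e}  B6 = {b, e}  B7 = {b, c}  B8 = {c, f}
Tree: B1–B2, B2–B3, B3–B4, B4–B5, B5–B6, B6–B7, B7–B8
Every bag has size at most 2, so the width is 2 − 1 = 1 and tw(G) ≤ 1. Since G has at least one edge (e.g. i–g), it is not an edgeless graph, so tw(G) ≥ 1. Therefore the treewidth is 1.

1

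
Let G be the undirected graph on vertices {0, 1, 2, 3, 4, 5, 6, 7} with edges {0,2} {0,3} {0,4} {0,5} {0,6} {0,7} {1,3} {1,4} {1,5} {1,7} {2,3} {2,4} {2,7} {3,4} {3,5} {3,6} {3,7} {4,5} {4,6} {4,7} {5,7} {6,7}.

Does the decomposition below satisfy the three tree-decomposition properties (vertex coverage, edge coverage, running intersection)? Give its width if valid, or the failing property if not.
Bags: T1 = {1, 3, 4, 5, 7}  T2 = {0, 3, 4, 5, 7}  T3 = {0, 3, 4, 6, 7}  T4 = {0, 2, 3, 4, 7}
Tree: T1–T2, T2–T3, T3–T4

Vertex coverage: the bags together contain {0, 1, 2, 3, 4, 5, 6, 7}, the full vertex set. Edge coverage: each edge of G has both endpoints in at least one bag. Running intersection: for every vertex, the bags containing it form a connected subtree. All three properties hold, so this is a valid tree decomposition of width max|bag| − 1 = 4, and hence tw(G) ≤ 4.

Yes; width 4.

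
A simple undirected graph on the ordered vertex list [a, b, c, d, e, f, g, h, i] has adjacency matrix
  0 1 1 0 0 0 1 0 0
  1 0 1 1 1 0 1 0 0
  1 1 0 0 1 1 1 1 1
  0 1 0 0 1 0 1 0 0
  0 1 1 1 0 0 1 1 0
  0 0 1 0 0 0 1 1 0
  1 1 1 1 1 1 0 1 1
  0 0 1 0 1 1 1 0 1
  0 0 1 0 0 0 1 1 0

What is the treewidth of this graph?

3

A width-3 tree decomposition is:
Bags: B1 = {c, e, g, h}  B2 = {b, c, e, g}  B3 = {b, d, e, g}  B4 = {a, b, c, g}  B5 = {c, g, h, i}  B6 = {c, f, g, h}
Tree: B1–B2, B2–B3, B2–B4, B1–B5, B1–B6
Each bag holds 4 vertices, so the decomposition has width 3, which upper-bounds the treewidth. Conversely, {b, d, e, g} is a clique of size 4, and the vertices of any clique must share a bag in every tree decomposition; so some bag has ≥ 4 vertices and tw(G) ≥ 3. The upper and lower bounds meet at 3, so that is the treewidth.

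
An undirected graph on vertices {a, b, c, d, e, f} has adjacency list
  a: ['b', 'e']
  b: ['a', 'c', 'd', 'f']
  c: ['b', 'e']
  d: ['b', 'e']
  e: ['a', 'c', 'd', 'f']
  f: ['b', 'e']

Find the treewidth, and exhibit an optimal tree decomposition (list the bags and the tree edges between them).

Every bag has size at most 3, so the width is 3 − 1 = 2 and tw(G) ≤ 2. For the lower bound, G contains the cycle b–a–e–f–b, so G is not a forest; only forests have treewidth ≤ 1, hence tw(G) ≥ 2. Combining the bounds, tw(G) = 2.

Treewidth 2.
One such decomposition:
Bags: B1 = {a, b, e}  B2 = {b, e, f}  B3 = {b, c, e}  B4 = {b, d, e}
Tree: B1–B2, B2–B3, B3–B4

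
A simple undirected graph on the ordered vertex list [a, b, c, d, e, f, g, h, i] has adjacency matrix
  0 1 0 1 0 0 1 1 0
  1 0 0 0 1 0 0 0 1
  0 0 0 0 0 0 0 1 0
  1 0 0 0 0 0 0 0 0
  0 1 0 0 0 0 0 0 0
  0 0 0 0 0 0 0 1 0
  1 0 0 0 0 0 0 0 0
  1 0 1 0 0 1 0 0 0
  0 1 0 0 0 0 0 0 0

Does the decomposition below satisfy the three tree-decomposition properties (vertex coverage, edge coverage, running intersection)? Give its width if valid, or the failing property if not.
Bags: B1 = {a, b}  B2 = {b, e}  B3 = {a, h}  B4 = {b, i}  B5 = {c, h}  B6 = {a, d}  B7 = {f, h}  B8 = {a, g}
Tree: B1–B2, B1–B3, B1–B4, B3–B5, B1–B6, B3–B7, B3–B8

Yes; width 1.

Every vertex of G appears in some bag (union = {a, b, c, d, e, f, g, h, i}); every edge is covered by a bag; and for each vertex v the set of bags containing v is connected in the bag tree. The decomposition is therefore valid. The largest bag has 2 vertices, so the width is 1.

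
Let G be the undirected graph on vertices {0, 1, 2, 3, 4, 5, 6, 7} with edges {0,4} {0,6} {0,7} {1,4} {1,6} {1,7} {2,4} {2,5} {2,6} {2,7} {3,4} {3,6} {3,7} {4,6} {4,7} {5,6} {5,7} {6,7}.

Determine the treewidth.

3

A width-3 tree decomposition is:
Bags: B1 = {2, 4, 6, 7}  B2 = {1, 4, 6, 7}  B3 = {3, 4, 6, 7}  B4 = {2, 5, 6, 7}  B5 = {0, 4, 6, 7}
Tree: B1–B2, B1–B3, B1–B4, B3–B5
Every bag has size at most 4, so the width is 4 − 1 = 3 and tw(G) ≤ 3. Conversely, {0, 4, 6, 7} is a clique of size 4, and the vertices of any clique must share a bag in every tree decomposition; so some bag has ≥ 4 vertices and tw(G) ≥ 3. The upper and lower bounds meet at 3, so that is the treewidth.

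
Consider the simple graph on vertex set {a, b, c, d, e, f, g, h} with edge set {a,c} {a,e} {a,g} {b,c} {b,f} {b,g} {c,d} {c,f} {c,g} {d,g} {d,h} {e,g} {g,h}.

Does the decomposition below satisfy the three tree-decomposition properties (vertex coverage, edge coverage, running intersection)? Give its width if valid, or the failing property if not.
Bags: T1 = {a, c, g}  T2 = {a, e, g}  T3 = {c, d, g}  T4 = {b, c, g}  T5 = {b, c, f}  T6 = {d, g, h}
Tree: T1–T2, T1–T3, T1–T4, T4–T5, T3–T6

Yes; width 2.

Vertex coverage: the bags together contain {a, b, c, d, e, f, g, h}, the full vertex set. Edge coverage: each edge of G has both endpoints in at least one bag. Running intersection: for every vertex, the bags containing it form a connected subtree. All three properties hold, so this is a valid tree decomposition of width max|bag| − 1 = 2, and hence tw(G) ≤ 2.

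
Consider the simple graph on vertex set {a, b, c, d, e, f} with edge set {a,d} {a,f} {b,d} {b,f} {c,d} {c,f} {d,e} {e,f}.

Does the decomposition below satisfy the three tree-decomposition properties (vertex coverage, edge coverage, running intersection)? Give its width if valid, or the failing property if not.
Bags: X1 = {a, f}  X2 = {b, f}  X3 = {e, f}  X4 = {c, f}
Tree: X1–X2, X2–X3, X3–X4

No — vertex d appears in no bag.

A tree decomposition must satisfy three properties: every vertex lies in some bag; for every edge, both endpoints lie together in some bag; and for every vertex, the bags containing it form a connected subtree. Here vertex d appears in no bag, so the decomposition is invalid.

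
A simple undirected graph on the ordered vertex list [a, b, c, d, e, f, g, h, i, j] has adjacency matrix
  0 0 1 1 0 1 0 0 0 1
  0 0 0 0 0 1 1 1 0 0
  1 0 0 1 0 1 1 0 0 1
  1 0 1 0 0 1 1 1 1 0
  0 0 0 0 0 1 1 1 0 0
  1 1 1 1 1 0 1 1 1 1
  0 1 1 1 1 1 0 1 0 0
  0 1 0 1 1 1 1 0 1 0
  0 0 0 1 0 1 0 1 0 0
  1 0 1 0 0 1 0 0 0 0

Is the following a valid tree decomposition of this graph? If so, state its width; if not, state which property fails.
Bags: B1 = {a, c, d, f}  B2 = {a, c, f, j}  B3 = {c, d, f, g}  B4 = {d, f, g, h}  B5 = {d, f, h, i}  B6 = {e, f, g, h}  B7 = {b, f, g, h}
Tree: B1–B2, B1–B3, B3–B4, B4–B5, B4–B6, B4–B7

Yes; width 3.

Checking the three conditions: (i) the bags cover all of {a, b, c, d, e, f, g, h, i, j}; (ii) for each edge, some bag contains both endpoints; (iii) the bags containing any fixed vertex form a subtree. All hold, so the decomposition is valid with width 4 − 1 = 3.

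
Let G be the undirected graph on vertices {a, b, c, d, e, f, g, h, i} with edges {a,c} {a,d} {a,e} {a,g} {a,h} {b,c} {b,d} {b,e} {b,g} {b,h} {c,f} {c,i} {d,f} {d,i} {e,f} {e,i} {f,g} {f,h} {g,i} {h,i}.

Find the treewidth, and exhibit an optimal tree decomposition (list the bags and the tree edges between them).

Every bag has size at most 5, so the width is 5 − 1 = 4 and tw(G) ≤ 4. For the lower bound: the 5 vertex sets {c,i}, {f,g}, {b,e}, {a}, {d} are disjoint, each induces a connected subgraph, and every pair is joined by at least one edge of G. Contracting each set to a single vertex therefore yields K_{5} as a minor, and since treewidth is minor-monotone, tw(G) ≥ tw(K_{5}) = 4. The upper and lower bounds meet at 4, so that is the treewidth.

Treewidth 4.
One optimal decomposition is:
Bags: B1 = {a, b, c, f, i}  B2 = {a, b, f, g, i}  B3 = {a, b, e, f, i}  B4 = {a, b, d, f, i}  B5 = {a, b, f, h, i}
Tree: B1–B2, B2–B3, B3–B4, B4–B5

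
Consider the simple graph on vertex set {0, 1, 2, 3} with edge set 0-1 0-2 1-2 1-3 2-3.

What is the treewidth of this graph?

A width-2 tree decomposition is:
Bags: B1 = {0, 1, 2}  B2 = {1, 2, 3}
Tree: B1–B2
The largest bag has 3 vertices, giving width 2; this decomposition certifies tw(G) ≤ 2. Conversely, {0, 1, 2} is a clique of size 3, and the vertices of any clique must share a bag in every tree decomposition; so some bag has ≥ 3 vertices and tw(G) ≥ 2. Hence tw(G) = 2 exactly.

2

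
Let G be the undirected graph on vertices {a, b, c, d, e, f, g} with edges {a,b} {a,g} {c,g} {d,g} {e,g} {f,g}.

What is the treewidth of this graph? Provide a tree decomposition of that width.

Each bag holds 2 vertices, so the decomposition has width 1, which upper-bounds the treewidth. G has an edge, so its treewidth is at least 1. Therefore the treewidth is 1.

Treewidth 1.
One such decomposition:
Bags: B1 = {f, g}  B2 = {a, g}  B3 = {e, g}  B4 = {a, b}  B5 = {d, g}  B6 = {c, g}
Tree: B1–B2, B2–B3, B2–B4, B2–B5, B2–B6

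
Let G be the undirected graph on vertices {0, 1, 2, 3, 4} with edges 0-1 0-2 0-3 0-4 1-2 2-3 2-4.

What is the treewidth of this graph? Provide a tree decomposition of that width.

Each bag holds 3 vertices, so the decomposition has width 2, which upper-bounds the treewidth. For the lower bound, the 3 vertices {0, 1, 2} are pairwise adjacent, and any tree decomposition puts a clique entirely inside one bag — forcing width ≥ 2. Therefore the treewidth is 2.

Treewidth 2.
Bags: B1 = {0, 1, 2}  B2 = {0, 2, 4}  B3 = {0, 2, 3}
Tree: B1–B2, B1–B3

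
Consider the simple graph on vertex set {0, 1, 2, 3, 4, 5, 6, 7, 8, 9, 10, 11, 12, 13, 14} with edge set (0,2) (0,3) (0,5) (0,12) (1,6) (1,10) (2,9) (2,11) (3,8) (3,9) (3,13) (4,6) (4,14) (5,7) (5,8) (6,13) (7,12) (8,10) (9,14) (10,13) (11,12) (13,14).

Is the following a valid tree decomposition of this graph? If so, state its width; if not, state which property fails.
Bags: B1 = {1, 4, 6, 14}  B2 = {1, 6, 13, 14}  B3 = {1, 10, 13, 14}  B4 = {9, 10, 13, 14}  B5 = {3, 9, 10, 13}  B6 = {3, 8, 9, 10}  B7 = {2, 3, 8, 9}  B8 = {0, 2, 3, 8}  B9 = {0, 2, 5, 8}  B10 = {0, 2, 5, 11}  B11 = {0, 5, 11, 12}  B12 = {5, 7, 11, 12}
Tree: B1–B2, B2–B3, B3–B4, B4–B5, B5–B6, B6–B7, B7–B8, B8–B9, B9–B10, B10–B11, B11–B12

Yes; width 3.

Vertex coverage: the bags together contain {0, 1, 2, 3, 4, 5, 6, 7, 8, 9, 10, 11, 12, 13, 14}, the full vertex set. Edge coverage: each edge of G has both endpoints in at least one bag. Running intersection: for every vertex, the bags containing it form a connected subtree. All three properties hold, so this is a valid tree decomposition of width max|bag| − 1 = 3, and hence tw(G) ≤ 3.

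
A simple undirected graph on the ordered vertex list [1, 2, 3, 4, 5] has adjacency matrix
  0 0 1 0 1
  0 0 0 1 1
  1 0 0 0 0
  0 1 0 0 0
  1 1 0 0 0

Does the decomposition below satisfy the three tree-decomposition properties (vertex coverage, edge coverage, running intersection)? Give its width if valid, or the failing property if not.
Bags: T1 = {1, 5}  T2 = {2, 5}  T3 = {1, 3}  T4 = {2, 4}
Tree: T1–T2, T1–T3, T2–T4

Yes; width 1.

Vertex coverage: the bags together contain {1, 2, 3, 4, 5}, the full vertex set. Edge coverage: each edge of G has both endpoints in at least one bag. Running intersection: for every vertex, the bags containing it form a connected subtree. All three properties hold, so this is a valid tree decomposition of width max|bag| − 1 = 1, and hence tw(G) ≤ 1.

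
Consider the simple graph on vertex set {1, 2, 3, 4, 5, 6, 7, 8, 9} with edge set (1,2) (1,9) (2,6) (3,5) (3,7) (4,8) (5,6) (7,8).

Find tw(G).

A width-1 tree decomposition is:
Bags: B1 = {1, 9}  B2 = {1, 2}  B3 = {2, 6}  B4 = {5, 6}  B5 = {3, 5}  B6 = {3, 7}  B7 = {7, 8}  B8 = {4, 8}
Tree: B1–B2, B2–B3, B3–B4, B4–B5, B5–B6, B6–B7, B7–B8
Every bag has size at most 2, so the width is 2 − 1 = 1 and tw(G) ≤ 1. G has an edge, so its treewidth is at least 1. Therefore the treewidth is 1.

1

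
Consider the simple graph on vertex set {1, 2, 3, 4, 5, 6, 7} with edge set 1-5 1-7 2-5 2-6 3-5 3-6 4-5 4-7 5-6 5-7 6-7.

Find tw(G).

A width-2 tree decomposition is:
Bags: B1 = {5, 6, 7}  B2 = {2, 5, 6}  B3 = {3, 5, 6}  B4 = {1, 5, 7}  B5 = {4, 5, 7}
Tree: B1–B2, B2–B3, B1–B4, B1–B5
Each bag holds 3 vertices, so the decomposition has width 2, which upper-bounds the treewidth. For the lower bound, the 3 vertices {1, 5, 7} are pairwise adjacent, and any tree decomposition puts a clique entirely inside one bag — forcing width ≥ 2. The upper and lower bounds meet at 2, so that is the treewidth.

2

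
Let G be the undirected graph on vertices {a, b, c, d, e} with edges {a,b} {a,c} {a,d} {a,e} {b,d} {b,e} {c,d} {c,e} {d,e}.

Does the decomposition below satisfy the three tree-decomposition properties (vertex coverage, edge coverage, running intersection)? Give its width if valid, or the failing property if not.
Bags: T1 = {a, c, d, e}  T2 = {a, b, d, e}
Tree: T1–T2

Yes; width 3.

Vertex coverage: the bags together contain {a, b, c, d, e}, the full vertex set. Edge coverage: each edge of G has both endpoints in at least one bag. Running intersection: for every vertex, the bags containing it form a connected subtree. All three properties hold, so this is a valid tree decomposition of width max|bag| − 1 = 3, and hence tw(G) ≤ 3.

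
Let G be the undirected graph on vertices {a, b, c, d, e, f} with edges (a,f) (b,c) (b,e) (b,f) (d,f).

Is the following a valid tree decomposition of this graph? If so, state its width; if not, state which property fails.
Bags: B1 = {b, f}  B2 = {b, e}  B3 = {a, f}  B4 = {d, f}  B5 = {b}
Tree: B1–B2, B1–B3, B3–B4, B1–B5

A tree decomposition must satisfy three properties: every vertex lies in some bag; for every edge, both endpoints lie together in some bag; and for every vertex, the bags containing it form a connected subtree. Here vertex c appears in no bag, so the decomposition is invalid.

No — vertex c appears in no bag.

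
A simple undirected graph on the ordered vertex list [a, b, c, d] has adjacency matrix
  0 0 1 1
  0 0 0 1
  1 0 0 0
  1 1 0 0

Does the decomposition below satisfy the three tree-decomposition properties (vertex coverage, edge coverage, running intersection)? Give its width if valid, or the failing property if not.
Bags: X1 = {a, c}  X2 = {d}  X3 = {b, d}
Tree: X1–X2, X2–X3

A tree decomposition must satisfy three properties: every vertex lies in some bag; for every edge, both endpoints lie together in some bag; and for every vertex, the bags containing it form a connected subtree. Here edge (a,d) lies in no bag, so the decomposition is invalid.

No — edge (a,d) lies in no bag.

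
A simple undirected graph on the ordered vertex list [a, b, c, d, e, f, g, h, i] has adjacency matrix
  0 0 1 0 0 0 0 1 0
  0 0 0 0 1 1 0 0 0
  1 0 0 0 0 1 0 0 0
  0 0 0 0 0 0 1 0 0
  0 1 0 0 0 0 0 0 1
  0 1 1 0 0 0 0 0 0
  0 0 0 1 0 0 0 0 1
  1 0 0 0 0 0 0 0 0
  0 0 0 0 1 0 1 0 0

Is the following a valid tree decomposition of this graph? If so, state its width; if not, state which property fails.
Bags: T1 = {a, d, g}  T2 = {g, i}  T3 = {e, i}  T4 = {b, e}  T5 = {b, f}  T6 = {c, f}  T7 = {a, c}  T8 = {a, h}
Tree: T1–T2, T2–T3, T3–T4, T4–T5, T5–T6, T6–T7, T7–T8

No — bags containing vertex a are not connected in the tree.

A tree decomposition must satisfy three properties: every vertex lies in some bag; for every edge, both endpoints lie together in some bag; and for every vertex, the bags containing it form a connected subtree. Here bags containing vertex a are not connected in the tree, so the decomposition is invalid.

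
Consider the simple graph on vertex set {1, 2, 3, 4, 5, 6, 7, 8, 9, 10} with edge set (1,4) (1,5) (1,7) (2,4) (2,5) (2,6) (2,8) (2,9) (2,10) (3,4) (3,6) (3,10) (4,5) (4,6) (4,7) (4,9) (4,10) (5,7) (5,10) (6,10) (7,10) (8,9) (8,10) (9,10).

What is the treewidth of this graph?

3

A width-3 tree decomposition is:
Bags: B1 = {2, 4, 5, 10}  B2 = {2, 4, 9, 10}  B3 = {4, 5, 7, 10}  B4 = {1, 4, 5, 7}  B5 = {2, 8, 9, 10}  B6 = {2, 4, 6, 10}  B7 = {3, 4, 6, 10}
Tree: B1–B2, B1–B3, B3–B4, B2–B5, B2–B6, B6–B7
Every bag has size at most 4, so the width is 4 − 1 = 3 and tw(G) ≤ 3. On the other hand G contains the 4-clique {2, 8, 9, 10}. A clique must lie in a single bag of any decomposition, so no decomposition can have width below 3. Therefore the treewidth is 3.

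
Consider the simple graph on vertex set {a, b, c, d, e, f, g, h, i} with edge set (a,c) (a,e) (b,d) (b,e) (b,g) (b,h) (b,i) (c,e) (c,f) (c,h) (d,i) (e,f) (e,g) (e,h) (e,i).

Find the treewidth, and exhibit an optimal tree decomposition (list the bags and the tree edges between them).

Treewidth 2.
Bags: B1 = {b, e, i}  B2 = {b, d, i}  B3 = {b, e, h}  B4 = {b, e, g}  B5 = {c, e, h}  B6 = {a, c, e}  B7 = {c, e, f}
Tree: B1–B2, B1–B3, B1–B4, B3–B5, B5–B6, B5–B7

Every bag has size at most 3, so the width is 3 − 1 = 2 and tw(G) ≤ 2. For the lower bound, the 3 vertices {b, d, i} are pairwise adjacent, and any tree decomposition puts a clique entirely inside one bag — forcing width ≥ 2. Combining the bounds, tw(G) = 2.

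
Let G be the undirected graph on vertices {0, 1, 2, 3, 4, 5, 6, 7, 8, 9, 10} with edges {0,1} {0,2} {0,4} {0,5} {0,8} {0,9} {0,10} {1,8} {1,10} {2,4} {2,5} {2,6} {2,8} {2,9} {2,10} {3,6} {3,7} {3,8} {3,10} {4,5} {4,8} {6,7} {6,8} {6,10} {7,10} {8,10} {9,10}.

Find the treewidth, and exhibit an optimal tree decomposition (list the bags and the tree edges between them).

Treewidth 3.
One optimal decomposition is:
Bags: B1 = {0, 2, 4, 8}  B2 = {0, 2, 8, 10}  B3 = {2, 6, 8, 10}  B4 = {0, 2, 4, 5}  B5 = {0, 2, 9, 10}  B6 = {3, 6, 8, 10}  B7 = {0, 1, 8, 10}  B8 = {3, 6, 7, 10}
Tree: B1–B2, B2–B3, B1–B4, B2–B5, B3–B6, B2–B7, B6–B8

Every bag has size at most 4, so the width is 4 − 1 = 3 and tw(G) ≤ 3. For the lower bound, the 4 vertices {0, 1, 8, 10} are pairwise adjacent, and any tree decomposition puts a clique entirely inside one bag — forcing width ≥ 3. Therefore the treewidth is 3.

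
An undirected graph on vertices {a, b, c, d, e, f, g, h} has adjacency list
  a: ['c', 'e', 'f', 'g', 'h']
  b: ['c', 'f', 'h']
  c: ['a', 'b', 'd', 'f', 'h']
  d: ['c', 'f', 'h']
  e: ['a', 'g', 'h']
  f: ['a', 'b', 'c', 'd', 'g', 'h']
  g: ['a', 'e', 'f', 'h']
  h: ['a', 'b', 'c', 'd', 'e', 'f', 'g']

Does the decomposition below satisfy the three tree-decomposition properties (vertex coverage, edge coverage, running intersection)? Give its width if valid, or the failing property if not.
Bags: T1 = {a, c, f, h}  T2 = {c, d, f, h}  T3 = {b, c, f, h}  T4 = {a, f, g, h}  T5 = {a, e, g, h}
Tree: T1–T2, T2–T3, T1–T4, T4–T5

Checking the three conditions: (i) the bags cover all of {a, b, c, d, e, f, g, h}; (ii) for each edge, some bag contains both endpoints; (iii) the bags containing any fixed vertex form a subtree. All hold, so the decomposition is valid with width 4 − 1 = 3.

Yes; width 3.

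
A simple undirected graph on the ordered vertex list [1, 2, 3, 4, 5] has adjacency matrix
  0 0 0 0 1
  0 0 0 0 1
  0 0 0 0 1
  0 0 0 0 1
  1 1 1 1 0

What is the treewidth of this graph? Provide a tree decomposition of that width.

Treewidth 1.
One such decomposition:
Bags: B1 = {2, 5}  B2 = {3, 5}  B3 = {1, 5}  B4 = {4, 5}
Tree: B1–B2, B1–B3, B1–B4

Every bag has size at most 2, so the width is 2 − 1 = 1 and tw(G) ≤ 1. Since G has at least one edge (e.g. 5–2), it is not an edgeless graph, so tw(G) ≥ 1. The upper and lower bounds meet at 1, so that is the treewidth.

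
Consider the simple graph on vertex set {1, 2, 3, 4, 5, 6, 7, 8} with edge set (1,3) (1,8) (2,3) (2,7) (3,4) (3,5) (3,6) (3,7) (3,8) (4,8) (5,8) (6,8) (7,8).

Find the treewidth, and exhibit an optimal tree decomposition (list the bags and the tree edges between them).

Every bag has size at most 3, so the width is 3 − 1 = 2 and tw(G) ≤ 2. Conversely, {1, 3, 8} is a clique of size 3, and the vertices of any clique must share a bag in every tree decomposition; so some bag has ≥ 3 vertices and tw(G) ≥ 2. Hence tw(G) = 2 exactly.

Treewidth 2.
One optimal decomposition is:
Bags: B1 = {3, 7, 8}  B2 = {3, 5, 8}  B3 = {1, 3, 8}  B4 = {2, 3, 7}  B5 = {3, 6, 8}  B6 = {3, 4, 8}
Tree: B1–B2, B1–B3, B1–B4, B1–B5, B2–B6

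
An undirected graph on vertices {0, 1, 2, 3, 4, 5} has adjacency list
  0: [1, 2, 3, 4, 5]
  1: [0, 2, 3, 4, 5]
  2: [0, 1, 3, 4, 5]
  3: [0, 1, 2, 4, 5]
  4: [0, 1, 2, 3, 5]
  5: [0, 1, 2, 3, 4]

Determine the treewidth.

A width-5 tree decomposition is:
Bags: B1 = {0, 1, 2, 3, 4, 5}
Tree: (single bag)
A single bag containing all 6 vertices is trivially a valid decomposition of width 5. On the other hand G contains the 6-clique {0, 1, 2, 3, 4, 5}. A clique must lie in a single bag of any decomposition, so no decomposition can have width below 5. Hence tw(G) = 5 exactly.

5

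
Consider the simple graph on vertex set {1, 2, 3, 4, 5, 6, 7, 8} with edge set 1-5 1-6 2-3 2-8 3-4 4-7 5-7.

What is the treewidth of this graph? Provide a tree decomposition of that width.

Treewidth 1.
One optimal decomposition is:
Bags: B1 = {2, 8}  B2 = {2, 3}  B3 = {3, 4}  B4 = {4, 7}  B5 = {5, 7}  B6 = {1, 5}  B7 = {1, 6}
Tree: B1–B2, B2–B3, B3–B4, B4–B5, B5–B6, B6–B7

Each bag holds 2 vertices, so the decomposition has width 1, which upper-bounds the treewidth. Since G has at least one edge (e.g. 8–2), it is not an edgeless graph, so tw(G) ≥ 1. The upper and lower bounds meet at 1, so that is the treewidth.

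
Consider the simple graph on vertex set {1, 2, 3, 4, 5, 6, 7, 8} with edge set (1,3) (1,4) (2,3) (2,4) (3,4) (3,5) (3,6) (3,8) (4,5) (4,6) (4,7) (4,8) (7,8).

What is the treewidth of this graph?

A width-2 tree decomposition is:
Bags: B1 = {3, 4, 5}  B2 = {3, 4, 8}  B3 = {1, 3, 4}  B4 = {3, 4, 6}  B5 = {4, 7, 8}  B6 = {2, 3, 4}
Tree: B1–B2, B2–B3, B2–B4, B2–B5, B1–B6
Every bag has size at most 3, so the width is 3 − 1 = 2 and tw(G) ≤ 2. For the lower bound, the 3 vertices {1, 3, 4} are pairwise adjacent, and any tree decomposition puts a clique entirely inside one bag — forcing width ≥ 2. Hence tw(G) = 2 exactly.

2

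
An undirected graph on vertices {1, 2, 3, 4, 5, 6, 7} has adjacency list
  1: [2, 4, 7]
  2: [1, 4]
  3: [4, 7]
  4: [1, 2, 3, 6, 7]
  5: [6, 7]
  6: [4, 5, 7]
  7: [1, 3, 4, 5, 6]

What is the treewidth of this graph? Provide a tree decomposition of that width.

Every bag has size at most 3, so the width is 3 − 1 = 2 and tw(G) ≤ 2. For the lower bound, the 3 vertices {1, 2, 4} are pairwise adjacent, and any tree decomposition puts a clique entirely inside one bag — forcing width ≥ 2. The upper and lower bounds meet at 2, so that is the treewidth.

Treewidth 2.
One such decomposition:
Bags: B1 = {1, 2, 4}  B2 = {1, 4, 7}  B3 = {3, 4, 7}  B4 = {4, 6, 7}  B5 = {5, 6, 7}
Tree: B1–B2, B2–B3, B3–B4, B4–B5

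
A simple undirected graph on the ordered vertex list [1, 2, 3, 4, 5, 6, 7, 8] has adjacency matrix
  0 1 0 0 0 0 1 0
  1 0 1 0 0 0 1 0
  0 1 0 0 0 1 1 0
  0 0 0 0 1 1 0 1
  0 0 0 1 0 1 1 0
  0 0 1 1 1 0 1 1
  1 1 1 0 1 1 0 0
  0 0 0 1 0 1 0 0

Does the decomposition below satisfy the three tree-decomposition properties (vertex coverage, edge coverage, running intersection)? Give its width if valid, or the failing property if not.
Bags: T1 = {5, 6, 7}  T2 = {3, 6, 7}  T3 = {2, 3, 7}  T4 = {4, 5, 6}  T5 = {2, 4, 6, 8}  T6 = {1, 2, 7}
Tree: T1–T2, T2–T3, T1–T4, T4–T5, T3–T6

No — bags containing vertex 2 are not connected in the tree.

A tree decomposition must satisfy three properties: every vertex lies in some bag; for every edge, both endpoints lie together in some bag; and for every vertex, the bags containing it form a connected subtree. Here bags containing vertex 2 are not connected in the tree, so the decomposition is invalid.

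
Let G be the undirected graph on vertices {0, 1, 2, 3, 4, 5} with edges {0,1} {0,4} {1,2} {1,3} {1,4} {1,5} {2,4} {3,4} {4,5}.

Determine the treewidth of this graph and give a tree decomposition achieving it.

Treewidth 2.
One such decomposition:
Bags: B1 = {1, 4, 5}  B2 = {1, 2, 4}  B3 = {0, 1, 4}  B4 = {1, 3, 4}
Tree: B1–B2, B2–B3, B2–B4

Every bag has size at most 3, so the width is 3 − 1 = 2 and tw(G) ≤ 2. Conversely, {0, 1, 4} is a clique of size 3, and the vertices of any clique must share a bag in every tree decomposition; so some bag has ≥ 3 vertices and tw(G) ≥ 2. Combining the bounds, tw(G) = 2.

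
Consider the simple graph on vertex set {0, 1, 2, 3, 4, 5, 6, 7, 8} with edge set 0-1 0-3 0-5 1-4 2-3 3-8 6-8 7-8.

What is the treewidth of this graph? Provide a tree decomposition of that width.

The largest bag has 2 vertices, giving width 1; this decomposition certifies tw(G) ≤ 1. Any graph with an edge has treewidth ≥ 1, and G has the edge 8–7. Therefore the treewidth is 1.

Treewidth 1.
One optimal decomposition is:
Bags: B1 = {7, 8}  B2 = {3, 8}  B3 = {6, 8}  B4 = {2, 3}  B5 = {0, 3}  B6 = {0, 1}  B7 = {1, 4}  B8 = {0, 5}
Tree: B1–B2, B2–B3, B2–B4, B4–B5, B5–B6, B6–B7, B6–B8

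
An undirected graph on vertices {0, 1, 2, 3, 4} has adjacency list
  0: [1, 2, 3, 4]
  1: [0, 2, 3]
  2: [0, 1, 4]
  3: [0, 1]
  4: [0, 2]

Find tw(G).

A width-2 tree decomposition is:
Bags: B1 = {0, 1, 2}  B2 = {0, 2, 4}  B3 = {0, 1, 3}
Tree: B1–B2, B1–B3
The largest bag has 3 vertices, giving width 2; this decomposition certifies tw(G) ≤ 2. Conversely, {0, 1, 2} is a clique of size 3, and the vertices of any clique must share a bag in every tree decomposition; so some bag has ≥ 3 vertices and tw(G) ≥ 2. Therefore the treewidth is 2.

2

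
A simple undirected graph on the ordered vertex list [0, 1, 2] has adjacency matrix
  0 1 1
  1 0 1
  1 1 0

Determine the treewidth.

2

A width-2 tree decomposition is:
Bags: B1 = {0, 1, 2}
Tree: (single bag)
A single bag containing all 3 vertices is trivially a valid decomposition of width 2. On the other hand G contains the 3-clique {0, 1, 2}. A clique must lie in a single bag of any decomposition, so no decomposition can have width below 2. Combining the bounds, tw(G) = 2.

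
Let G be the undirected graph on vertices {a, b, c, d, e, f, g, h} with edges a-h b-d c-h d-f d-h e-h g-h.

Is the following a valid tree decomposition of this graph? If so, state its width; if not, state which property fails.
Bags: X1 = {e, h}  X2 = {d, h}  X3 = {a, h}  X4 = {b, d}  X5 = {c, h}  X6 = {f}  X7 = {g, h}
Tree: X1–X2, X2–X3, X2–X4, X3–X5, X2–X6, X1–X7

No — edge (d,f) lies in no bag.

A tree decomposition must satisfy three properties: every vertex lies in some bag; for every edge, both endpoints lie together in some bag; and for every vertex, the bags containing it form a connected subtree. Here edge (d,f) lies in no bag, so the decomposition is invalid.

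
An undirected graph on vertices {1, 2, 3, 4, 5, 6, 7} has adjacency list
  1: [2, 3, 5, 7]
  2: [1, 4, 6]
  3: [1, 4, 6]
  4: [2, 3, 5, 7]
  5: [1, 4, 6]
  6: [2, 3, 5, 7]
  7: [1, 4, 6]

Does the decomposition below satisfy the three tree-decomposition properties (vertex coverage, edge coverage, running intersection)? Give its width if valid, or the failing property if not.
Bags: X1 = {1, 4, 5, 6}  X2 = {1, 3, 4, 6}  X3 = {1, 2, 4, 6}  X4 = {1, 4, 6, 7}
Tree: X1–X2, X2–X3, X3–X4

Yes; width 3.

Every vertex of G appears in some bag (union = {1, 2, 3, 4, 5, 6, 7}); every edge is covered by a bag; and for each vertex v the set of bags containing v is connected in the bag tree. The decomposition is therefore valid. The largest bag has 4 vertices, so the width is 3.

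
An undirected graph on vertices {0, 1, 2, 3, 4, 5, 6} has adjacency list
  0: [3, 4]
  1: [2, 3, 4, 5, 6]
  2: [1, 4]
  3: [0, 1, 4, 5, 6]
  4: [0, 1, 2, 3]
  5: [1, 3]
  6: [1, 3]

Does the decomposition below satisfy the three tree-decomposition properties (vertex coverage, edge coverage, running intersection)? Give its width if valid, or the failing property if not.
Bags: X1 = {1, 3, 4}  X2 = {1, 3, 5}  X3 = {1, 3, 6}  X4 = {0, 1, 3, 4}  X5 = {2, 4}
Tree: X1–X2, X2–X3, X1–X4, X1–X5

No — edge (1,2) lies in no bag.

A tree decomposition must satisfy three properties: every vertex lies in some bag; for every edge, both endpoints lie together in some bag; and for every vertex, the bags containing it form a connected subtree. Here edge (1,2) lies in no bag, so the decomposition is invalid.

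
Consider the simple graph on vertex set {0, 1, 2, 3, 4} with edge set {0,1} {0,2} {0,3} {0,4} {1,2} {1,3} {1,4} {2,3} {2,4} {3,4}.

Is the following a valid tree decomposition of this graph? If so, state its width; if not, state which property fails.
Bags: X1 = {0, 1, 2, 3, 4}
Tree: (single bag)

Vertex coverage: the bags together contain {0, 1, 2, 3, 4}, the full vertex set. Edge coverage: each edge of G has both endpoints in at least one bag. Running intersection: for every vertex, the bags containing it form a connected subtree. All three properties hold, so this is a valid tree decomposition of width max|bag| − 1 = 4, and hence tw(G) ≤ 4.

Yes; width 4.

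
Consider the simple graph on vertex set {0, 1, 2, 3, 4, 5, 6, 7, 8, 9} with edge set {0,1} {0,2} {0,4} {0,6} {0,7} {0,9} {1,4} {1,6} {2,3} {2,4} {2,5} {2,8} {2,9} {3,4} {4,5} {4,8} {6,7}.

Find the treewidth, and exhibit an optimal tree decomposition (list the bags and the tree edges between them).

Each bag holds 3 vertices, so the decomposition has width 2, which upper-bounds the treewidth. For the lower bound, the 3 vertices {0, 1, 4} are pairwise adjacent, and any tree decomposition puts a clique entirely inside one bag — forcing width ≥ 2. The upper and lower bounds meet at 2, so that is the treewidth.

Treewidth 2.
Bags: B1 = {0, 2, 4}  B2 = {2, 3, 4}  B3 = {0, 1, 4}  B4 = {0, 1, 6}  B5 = {0, 6, 7}  B6 = {2, 4, 8}  B7 = {0, 2, 9}  B8 = {2, 4, 5}
Tree: B1–B2, B1–B3, B3–B4, B4–B5, B2–B6, B1–B7, B6–B8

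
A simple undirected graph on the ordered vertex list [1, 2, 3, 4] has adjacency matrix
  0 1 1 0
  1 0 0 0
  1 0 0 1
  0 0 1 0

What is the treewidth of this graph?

A width-1 tree decomposition is:
Bags: B1 = {1, 2}  B2 = {1, 3}  B3 = {3, 4}
Tree: B1–B2, B2–B3
The largest bag has 2 vertices, giving width 1; this decomposition certifies tw(G) ≤ 1. G has an edge, so its treewidth is at least 1. Hence tw(G) = 1 exactly.

1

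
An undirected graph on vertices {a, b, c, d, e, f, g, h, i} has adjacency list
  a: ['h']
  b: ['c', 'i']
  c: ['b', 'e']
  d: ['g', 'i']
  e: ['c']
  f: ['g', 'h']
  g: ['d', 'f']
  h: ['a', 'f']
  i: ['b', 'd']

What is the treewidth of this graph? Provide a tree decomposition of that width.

Treewidth 1.
One such decomposition:
Bags: B1 = {c, e}  B2 = {b, c}  B3 = {b, i}  B4 = {d, i}  B5 = {d, g}  B6 = {f, g}  B7 = {f, h}  B8 = {a, h}
Tree: B1–B2, B2–B3, B3–B4, B4–B5, B5–B6, B6–B7, B7–B8

Every bag has size at most 2, so the width is 2 − 1 = 1 and tw(G) ≤ 1. Any graph with an edge has treewidth ≥ 1, and G has the edge e–c. The upper and lower bounds meet at 1, so that is the treewidth.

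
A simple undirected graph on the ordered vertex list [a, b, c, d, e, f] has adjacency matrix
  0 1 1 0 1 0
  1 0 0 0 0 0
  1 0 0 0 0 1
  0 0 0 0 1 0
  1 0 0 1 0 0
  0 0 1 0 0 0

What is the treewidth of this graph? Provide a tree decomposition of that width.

Treewidth 1.
Bags: B1 = {a, e}  B2 = {a, b}  B3 = {a, c}  B4 = {d, e}  B5 = {c, f}
Tree: B1–B2, B2–B3, B1–B4, B3–B5

The largest bag has 2 vertices, giving width 1; this decomposition certifies tw(G) ≤ 1. G has an edge, so its treewidth is at least 1. Therefore the treewidth is 1.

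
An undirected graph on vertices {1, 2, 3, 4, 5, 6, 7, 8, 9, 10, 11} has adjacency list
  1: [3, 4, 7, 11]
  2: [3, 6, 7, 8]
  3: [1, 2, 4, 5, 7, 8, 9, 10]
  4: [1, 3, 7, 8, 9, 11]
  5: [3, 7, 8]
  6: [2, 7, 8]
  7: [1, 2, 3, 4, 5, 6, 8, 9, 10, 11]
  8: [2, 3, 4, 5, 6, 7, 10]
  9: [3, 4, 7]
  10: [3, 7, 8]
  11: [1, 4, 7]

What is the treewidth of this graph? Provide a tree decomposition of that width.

The largest bag has 4 vertices, giving width 3; this decomposition certifies tw(G) ≤ 3. On the other hand G contains the 4-clique {1, 4, 7, 11}. A clique must lie in a single bag of any decomposition, so no decomposition can have width below 3. Therefore the treewidth is 3.

Treewidth 3.
Bags: B1 = {3, 4, 7, 8}  B2 = {2, 3, 7, 8}  B3 = {3, 4, 7, 9}  B4 = {1, 3, 4, 7}  B5 = {3, 7, 8, 10}  B6 = {1, 4, 7, 11}  B7 = {2, 6, 7, 8}  B8 = {3, 5, 7, 8}
Tree: B1–B2, B1–B3, B1–B4, B1–B5, B4–B6, B2–B7, B2–B8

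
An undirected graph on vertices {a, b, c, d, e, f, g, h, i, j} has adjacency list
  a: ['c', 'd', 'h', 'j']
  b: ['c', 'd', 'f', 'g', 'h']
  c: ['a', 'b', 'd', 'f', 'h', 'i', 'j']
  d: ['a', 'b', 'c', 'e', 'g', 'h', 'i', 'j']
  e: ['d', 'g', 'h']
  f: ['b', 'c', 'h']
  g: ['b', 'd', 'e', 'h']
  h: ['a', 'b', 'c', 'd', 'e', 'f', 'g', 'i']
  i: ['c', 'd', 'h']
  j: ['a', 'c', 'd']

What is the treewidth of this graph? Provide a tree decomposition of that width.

Treewidth 3.
One optimal decomposition is:
Bags: B1 = {b, c, d, h}  B2 = {b, d, g, h}  B3 = {c, d, h, i}  B4 = {b, c, f, h}  B5 = {d, e, g, h}  B6 = {a, c, d, h}  B7 = {a, c, d, j}
Tree: B1–B2, B1–B3, B1–B4, B2–B5, B1–B6, B6–B7

The largest bag has 4 vertices, giving width 3; this decomposition certifies tw(G) ≤ 3. For the lower bound, the 4 vertices {a, c, d, j} are pairwise adjacent, and any tree decomposition puts a clique entirely inside one bag — forcing width ≥ 3. Combining the bounds, tw(G) = 3.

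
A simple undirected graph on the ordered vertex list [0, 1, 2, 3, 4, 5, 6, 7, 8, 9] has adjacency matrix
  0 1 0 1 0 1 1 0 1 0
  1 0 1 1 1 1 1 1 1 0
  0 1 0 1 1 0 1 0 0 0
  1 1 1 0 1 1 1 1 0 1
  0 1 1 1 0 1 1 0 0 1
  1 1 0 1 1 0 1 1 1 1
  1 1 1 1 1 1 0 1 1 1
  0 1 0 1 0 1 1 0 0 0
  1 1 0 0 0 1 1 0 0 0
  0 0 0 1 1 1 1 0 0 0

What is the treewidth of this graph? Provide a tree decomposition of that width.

Treewidth 4.
One such decomposition:
Bags: B1 = {1, 3, 4, 5, 6}  B2 = {1, 2, 3, 4, 6}  B3 = {3, 4, 5, 6, 9}  B4 = {1, 3, 5, 6, 7}  B5 = {0, 1, 3, 5, 6}  B6 = {0, 1, 5, 6, 8}
Tree: B1–B2, B1–B3, B1–B4, B1–B5, B5–B6

The largest bag has 5 vertices, giving width 4; this decomposition certifies tw(G) ≤ 4. For the lower bound, the 5 vertices {0, 1, 5, 6, 8} are pairwise adjacent, and any tree decomposition puts a clique entirely inside one bag — forcing width ≥ 4. Hence tw(G) = 4 exactly.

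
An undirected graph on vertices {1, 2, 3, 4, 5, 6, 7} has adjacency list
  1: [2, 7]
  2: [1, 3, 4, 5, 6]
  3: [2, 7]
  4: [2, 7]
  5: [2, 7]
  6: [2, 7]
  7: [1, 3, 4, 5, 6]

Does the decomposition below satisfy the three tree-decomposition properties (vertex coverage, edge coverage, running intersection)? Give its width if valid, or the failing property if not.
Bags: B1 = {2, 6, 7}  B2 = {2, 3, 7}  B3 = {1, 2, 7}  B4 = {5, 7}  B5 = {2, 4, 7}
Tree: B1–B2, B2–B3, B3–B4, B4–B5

No — edge (2,5) lies in no bag.

A tree decomposition must satisfy three properties: every vertex lies in some bag; for every edge, both endpoints lie together in some bag; and for every vertex, the bags containing it form a connected subtree. Here edge (2,5) lies in no bag, so the decomposition is invalid.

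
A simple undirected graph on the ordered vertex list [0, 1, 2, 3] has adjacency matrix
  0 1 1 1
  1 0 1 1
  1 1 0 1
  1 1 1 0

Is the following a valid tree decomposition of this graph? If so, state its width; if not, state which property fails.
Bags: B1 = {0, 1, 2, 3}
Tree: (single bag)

Every vertex of G appears in some bag (union = {0, 1, 2, 3}); every edge is covered by a bag; and for each vertex v the set of bags containing v is connected in the bag tree. The decomposition is therefore valid. The largest bag has 4 vertices, so the width is 3.

Yes; width 3.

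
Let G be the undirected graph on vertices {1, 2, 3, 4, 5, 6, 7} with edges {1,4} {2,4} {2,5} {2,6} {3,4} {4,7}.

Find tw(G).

1

A width-1 tree decomposition is:
Bags: B1 = {2, 4}  B2 = {2, 5}  B3 = {3, 4}  B4 = {4, 7}  B5 = {1, 4}  B6 = {2, 6}
Tree: B1–B2, B1–B3, B1–B4, B3–B5, B1–B6
Every bag has size at most 2, so the width is 2 − 1 = 1 and tw(G) ≤ 1. G has an edge, so its treewidth is at least 1. Combining the bounds, tw(G) = 1.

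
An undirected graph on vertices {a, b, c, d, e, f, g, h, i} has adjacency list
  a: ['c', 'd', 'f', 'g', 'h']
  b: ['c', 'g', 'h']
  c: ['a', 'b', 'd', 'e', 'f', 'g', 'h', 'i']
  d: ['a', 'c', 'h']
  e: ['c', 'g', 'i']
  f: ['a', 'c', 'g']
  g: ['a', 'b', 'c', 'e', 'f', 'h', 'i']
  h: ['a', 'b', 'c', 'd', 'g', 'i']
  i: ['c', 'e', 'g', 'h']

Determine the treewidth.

3

A width-3 tree decomposition is:
Bags: B1 = {b, c, g, h}  B2 = {a, c, g, h}  B3 = {a, c, d, h}  B4 = {c, g, h, i}  B5 = {c, e, g, i}  B6 = {a, c, f, g}
Tree: B1–B2, B2–B3, B1–B4, B4–B5, B2–B6
The largest bag has 4 vertices, giving width 3; this decomposition certifies tw(G) ≤ 3. For the lower bound, the 4 vertices {a, c, d, h} are pairwise adjacent, and any tree decomposition puts a clique entirely inside one bag — forcing width ≥ 3. The upper and lower bounds meet at 3, so that is the treewidth.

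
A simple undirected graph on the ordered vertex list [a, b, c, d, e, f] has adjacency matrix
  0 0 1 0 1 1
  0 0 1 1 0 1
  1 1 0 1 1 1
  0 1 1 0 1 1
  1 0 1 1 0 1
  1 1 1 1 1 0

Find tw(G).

3

A width-3 tree decomposition is:
Bags: B1 = {b, c, d, f}  B2 = {c, d, e, f}  B3 = {a, c, e, f}
Tree: B1–B2, B2–B3
The largest bag has 4 vertices, giving width 3; this decomposition certifies tw(G) ≤ 3. Conversely, {c, d, e, f} is a clique of size 4, and the vertices of any clique must share a bag in every tree decomposition; so some bag has ≥ 4 vertices and tw(G) ≥ 3. The upper and lower bounds meet at 3, so that is the treewidth.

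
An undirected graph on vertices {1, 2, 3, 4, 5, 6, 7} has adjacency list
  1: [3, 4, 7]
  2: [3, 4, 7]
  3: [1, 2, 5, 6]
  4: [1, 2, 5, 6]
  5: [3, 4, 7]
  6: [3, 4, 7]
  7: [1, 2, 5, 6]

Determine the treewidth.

A width-3 tree decomposition is:
Bags: B1 = {3, 4, 6, 7}  B2 = {1, 3, 4, 7}  B3 = {3, 4, 5, 7}  B4 = {2, 3, 4, 7}
Tree: B1–B2, B2–B3, B3–B4
Each bag holds 4 vertices, so the decomposition has width 3, which upper-bounds the treewidth. For the lower bound: the 4 vertex sets {3,6}, {1,4}, {7}, {5} are disjoint, each induces a connected subgraph, and every pair is joined by at least one edge of G. Contracting each set to a single vertex therefore yields K_{4} as a minor, and since treewidth is minor-monotone, tw(G) ≥ tw(K_{4}) = 3. Combining the bounds, tw(G) = 3.

3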